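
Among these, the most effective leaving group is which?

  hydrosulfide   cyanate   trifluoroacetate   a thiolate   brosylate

brosylate

brosylate: pKₐ(p-BrC₆H₄SO₃H) ≈ -2.8
trifluoroacetate: pKₐ(CF₃COOH) ≈ 0.2
cyanate: pKₐ(HOCN) ≈ 3.5
hydrosulfide: pKₐ(H₂S) ≈ 7
a thiolate: pKₐ(RSH (a thiol)) ≈ 10.5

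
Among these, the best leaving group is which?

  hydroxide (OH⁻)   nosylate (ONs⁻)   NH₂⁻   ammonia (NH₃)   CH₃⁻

nosylate (ONs⁻): pKₐ(p-O₂NC₆H₄SO₃H) ≈ -3.5
ammonia (NH₃): pKₐ(NH₄⁺) ≈ 9.2
hydroxide (OH⁻): pKₐ(H₂O) ≈ 15.7
NH₂⁻: pKₐ(NH₃) ≈ 38
CH₃⁻: pKₐ(CH₄) ≈ 48

nosylate (ONs⁻)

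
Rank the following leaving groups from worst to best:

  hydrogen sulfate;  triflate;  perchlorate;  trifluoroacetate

Rank by basicity of the departing species: weakest base leaves most easily.
triflate: pKₐ(CF₃SO₃H (triflic acid)) ≈ -14
perchlorate: pKₐ(HClO₄) ≈ -10
hydrogen sulfate: pKₐ(H₂SO₄) ≈ -3
trifluoroacetate: pKₐ(CF₃COOH) ≈ 0.2
The question asks for worst first, so the sequence is read in increasing leaving-group ability.

trifluoroacetate < hydrogen sulfate < perchlorate < triflate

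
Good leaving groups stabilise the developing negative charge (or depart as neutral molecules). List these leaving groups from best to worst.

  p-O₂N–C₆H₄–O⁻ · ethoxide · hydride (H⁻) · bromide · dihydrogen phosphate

A good leaving group is a weak base: the lower the pKₐ of its conjugate acid, the more readily it departs.
bromide: pKₐ(HBr) ≈ -9
dihydrogen phosphate: pKₐ(H₃PO₄) ≈ 2.1
p-O₂N–C₆H₄–O⁻: pKₐ(p-nitrophenol) ≈ 7.2
ethoxide: pKₐ(CH₃CH₂OH) ≈ 16
hydride (H⁻): pKₐ(H₂) ≈ 36

bromide > dihydrogen phosphate > p-O₂N–C₆H₄–O⁻ > ethoxide > hydride (H⁻)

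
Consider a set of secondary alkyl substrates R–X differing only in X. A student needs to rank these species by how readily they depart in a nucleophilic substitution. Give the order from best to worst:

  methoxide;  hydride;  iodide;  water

A good leaving group is a weak base: the lower the pKₐ of its conjugate acid, the more readily it departs.
iodide: pKₐ(HI) ≈ -10
water: pKₐ(H₃O⁺) ≈ -1.7
methoxide: pKₐ(CH₃OH) ≈ 15.5
hydride: pKₐ(H₂) ≈ 36

iodide > water > methoxide > hydride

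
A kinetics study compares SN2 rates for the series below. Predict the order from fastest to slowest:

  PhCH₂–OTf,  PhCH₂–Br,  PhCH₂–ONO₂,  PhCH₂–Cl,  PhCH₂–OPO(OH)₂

PhCH₂–OTf > PhCH₂–Br > PhCH₂–Cl > PhCH₂–ONO₂ > PhCH₂–OPO(OH)₂

Same R in every case — rank the leaving groups.
Leaving-group ability tracks the stability of the departed species; conjugate-acid pKₐ is the usual yardstick (lower pKₐ → better LG).
PhCH₂–OTf loses OTf⁻: pKₐ(CF₃SO₃H (triflic acid)) ≈ -14
PhCH₂–Br loses Br⁻: pKₐ(HBr) ≈ -9
PhCH₂–Cl loses Cl⁻: pKₐ(HCl) ≈ -7
PhCH₂–ONO₂ loses NO₃⁻: pKₐ(HNO₃) ≈ -1.3
PhCH₂–OPO(OH)₂ loses H₂PO₄⁻: pKₐ(H₃PO₄) ≈ 2.1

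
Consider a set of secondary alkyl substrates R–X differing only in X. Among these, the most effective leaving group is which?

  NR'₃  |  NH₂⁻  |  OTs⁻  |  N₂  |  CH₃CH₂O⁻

The more stable X⁻ (or X) is on its own — i.e. the weaker a base it is — the better a leaving group it makes.
N₂: no meaningful conjugate acid; N₂ departs as an exceptionally stable neutral molecule
OTs⁻: pKₐ(p-CH₃C₆H₄SO₃H (TsOH)) ≈ -2.8
NR'₃: pKₐ(R'₃NH⁺) ≈ 10.7
CH₃CH₂O⁻: pKₐ(CH₃CH₂OH) ≈ 16
NH₂⁻: pKₐ(NH₃) ≈ 38

N₂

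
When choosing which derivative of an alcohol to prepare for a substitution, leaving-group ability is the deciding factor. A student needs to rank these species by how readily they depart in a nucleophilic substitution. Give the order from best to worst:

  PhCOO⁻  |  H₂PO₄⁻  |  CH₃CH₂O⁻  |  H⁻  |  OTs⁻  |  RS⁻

OTs⁻ > H₂PO₄⁻ > PhCOO⁻ > RS⁻ > CH₃CH₂O⁻ > H⁻

OTs⁻: pKₐ(p-CH₃C₆H₄SO₃H (TsOH)) ≈ -2.8 — resonance-delocalised arenesulfonate
H₂PO₄⁻: pKₐ(H₃PO₄) ≈ 2.1
PhCOO⁻: pKₐ(C₆H₅COOH) ≈ 4.2 — aryl carboxylate
RS⁻: pKₐ(RSH (a thiol)) ≈ 10.5
CH₃CH₂O⁻: pKₐ(CH₃CH₂OH) ≈ 16 — strong base; alkoxides do not leave unassisted
H⁻: pKₐ(H₂) ≈ 36 — extremely strong base; leaves only in special hydride-transfer contexts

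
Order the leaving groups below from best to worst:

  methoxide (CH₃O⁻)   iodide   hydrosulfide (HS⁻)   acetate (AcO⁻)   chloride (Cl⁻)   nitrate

The more stable X⁻ (or X) is on its own — i.e. the weaker a base it is — the better a leaving group it makes.
iodide: pKₐ(HI) ≈ -10
chloride (Cl⁻): pKₐ(HCl) ≈ -7
nitrate: pKₐ(HNO₃) ≈ -1.3
acetate (AcO⁻): pKₐ(CH₃COOH) ≈ 4.8
hydrosulfide (HS⁻): pKₐ(H₂S) ≈ 7
methoxide (CH₃O⁻): pKₐ(CH₃OH) ≈ 15.5

iodide > chloride (Cl⁻) > nitrate > acetate (AcO⁻) > hydrosulfide (HS⁻) > methoxide (CH₃O⁻)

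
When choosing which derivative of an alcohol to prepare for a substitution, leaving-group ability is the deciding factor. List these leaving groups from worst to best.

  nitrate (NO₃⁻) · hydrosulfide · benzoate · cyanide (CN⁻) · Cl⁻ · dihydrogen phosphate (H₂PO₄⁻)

The more stable X⁻ (or X) is on its own — i.e. the weaker a base it is — the better a leaving group it makes.
Cl⁻: pKₐ(HCl) ≈ -7 — moderately weak base
nitrate (NO₃⁻): pKₐ(HNO₃) ≈ -1.3
dihydrogen phosphate (H₂PO₄⁻): pKₐ(H₃PO₄) ≈ 2.1
benzoate: pKₐ(C₆H₅COOH) ≈ 4.2
hydrosulfide: pKₐ(H₂S) ≈ 7 — larger and more polarisable than the oxygen analogue
cyanide (CN⁻): pKₐ(HCN) ≈ 9.2
Reversing gives the worst-to-best order requested.

cyanide (CN⁻) < hydrosulfide < benzoate < dihydrogen phosphate (H₂PO₄⁻) < nitrate (NO₃⁻) < Cl⁻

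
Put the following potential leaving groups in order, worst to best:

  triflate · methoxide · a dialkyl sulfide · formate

Leaving-group ability tracks the stability of the departed species; conjugate-acid pKₐ is the usual yardstick (lower pKₐ → better LG).
triflate: pKₐ(CF₃SO₃H (triflic acid)) ≈ -14 — charge spread over three oxygens and a CF₃ group; the premier leaving group in synthesis
a dialkyl sulfide: pKₐ(R'₂SH⁺) ≈ -7 — neutral; leaves from a sulfonium salt (R–SR'₂⁺)
formate: pKₐ(HCOOH) ≈ 3.8 — resonance-stabilised carboxylate
methoxide: pKₐ(CH₃OH) ≈ 15.5
Listed from poorest to best leaving group as asked.

methoxide < formate < a dialkyl sulfide < triflate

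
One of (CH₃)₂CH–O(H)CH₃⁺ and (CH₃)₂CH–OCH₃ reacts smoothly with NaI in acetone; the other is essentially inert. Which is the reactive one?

(CH₃)₂CH–O(H)CH₃⁺

From (CH₃)₂CH–OCH₃ the departing group would be CH₃O⁻ (pKₐ(CH₃OH) ≈ 15.5). Strong base; alkoxides do not leave unassisted.
From (CH₃)₂CH–O(H)CH₃⁺ the leaving group is R'OH (pKₐ(R'OH₂⁺) ≈ -2.4). Neutral; leaves from a protonated ether (an oxonium ion, R–O(H)R'⁺).
(In practice (CH₃)₂CH–O(H)CH₃⁺ is made from (CH₃)₂CH–OCH₃ by protonation with concentrated HI, allowing neutral methanol, rather than methoxide, to depart.)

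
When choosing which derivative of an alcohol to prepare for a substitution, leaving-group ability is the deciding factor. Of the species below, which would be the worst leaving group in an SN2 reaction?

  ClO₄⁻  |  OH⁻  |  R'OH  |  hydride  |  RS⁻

ClO₄⁻: pKₐ(HClO₄) ≈ -10
R'OH: pKₐ(R'OH₂⁺) ≈ -2.4
RS⁻: pKₐ(RSH (a thiol)) ≈ 10.5
OH⁻: pKₐ(H₂O) ≈ 15.7
hydride: pKₐ(H₂) ≈ 36

hydride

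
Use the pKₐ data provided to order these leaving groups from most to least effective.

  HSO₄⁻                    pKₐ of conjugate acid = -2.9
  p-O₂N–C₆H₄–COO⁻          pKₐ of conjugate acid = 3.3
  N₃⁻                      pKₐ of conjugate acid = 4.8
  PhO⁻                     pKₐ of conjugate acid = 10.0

HSO₄⁻ > p-O₂N–C₆H₄–COO⁻ > N₃⁻ > PhO⁻

Lower conjugate-acid pKₐ ⇒ weaker base ⇒ better leaving group.
Sorting by the given values: HSO₄⁻ (-2.9), p-O₂N–C₆H₄–COO⁻ (3.3), N₃⁻ (4.8), PhO⁻ (10.0).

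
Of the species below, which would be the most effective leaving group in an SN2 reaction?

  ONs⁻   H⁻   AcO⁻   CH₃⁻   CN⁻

ONs⁻

ONs⁻: pKₐ(p-O₂NC₆H₄SO₃H) ≈ -3.5
AcO⁻: pKₐ(CH₃COOH) ≈ 4.8
CN⁻: pKₐ(HCN) ≈ 9.2
H⁻: pKₐ(H₂) ≈ 36
CH₃⁻: pKₐ(CH₄) ≈ 48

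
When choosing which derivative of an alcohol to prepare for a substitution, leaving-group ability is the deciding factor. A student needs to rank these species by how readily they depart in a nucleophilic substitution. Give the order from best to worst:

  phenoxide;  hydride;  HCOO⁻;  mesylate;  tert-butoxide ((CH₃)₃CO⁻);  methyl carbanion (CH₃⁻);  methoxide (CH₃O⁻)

mesylate: pKₐ(CH₃SO₃H (MsOH)) ≈ -1.9
HCOO⁻: pKₐ(HCOOH) ≈ 3.8 — resonance-stabilised carboxylate
phenoxide: pKₐ(C₆H₅OH (phenol)) ≈ 10 — resonance into the ring helps, but still a poor LG
methoxide (CH₃O⁻): pKₐ(CH₃OH) ≈ 15.5
tert-butoxide ((CH₃)₃CO⁻): pKₐ(t-BuOH) ≈ 18
hydride: pKₐ(H₂) ≈ 36 — extremely strong base; leaves only in special hydride-transfer contexts
methyl carbanion (CH₃⁻): pKₐ(CH₄) ≈ 48

mesylate > HCOO⁻ > phenoxide > methoxide (CH₃O⁻) > tert-butoxide ((CH₃)₃CO⁻) > hydride > methyl carbanion (CH₃⁻)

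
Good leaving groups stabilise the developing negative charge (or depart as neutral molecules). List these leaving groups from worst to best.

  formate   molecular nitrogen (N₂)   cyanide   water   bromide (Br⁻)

cyanide < formate < water < bromide (Br⁻) < molecular nitrogen (N₂)

molecular nitrogen (N₂): no meaningful conjugate acid; N₂ departs as an exceptionally stable neutral molecule
bromide (Br⁻): pKₐ(HBr) ≈ -9
water: pKₐ(H₃O⁺) ≈ -1.7
formate: pKₐ(HCOOH) ≈ 3.8
cyanide: pKₐ(HCN) ≈ 9.2
The question asks for worst first, so the sequence is read in increasing leaving-group ability.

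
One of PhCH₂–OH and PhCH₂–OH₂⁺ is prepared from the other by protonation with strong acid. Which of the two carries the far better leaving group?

From PhCH₂–OH the departing group would be OH⁻ (pKₐ(H₂O) ≈ 15.7). Strong base; essentially never leaves without prior activation.
From PhCH₂–OH₂⁺ the leaving group is H₂O (pKₐ(H₃O⁺) ≈ -1.7). Neutral; leaves from a protonated alcohol (R–OH₂⁺).
Protonation with strong acid works by converting the leaving group from hydroxide to neutral water, making PhCH₂–OH₂⁺ enormously more reactive.

PhCH₂–OH₂⁺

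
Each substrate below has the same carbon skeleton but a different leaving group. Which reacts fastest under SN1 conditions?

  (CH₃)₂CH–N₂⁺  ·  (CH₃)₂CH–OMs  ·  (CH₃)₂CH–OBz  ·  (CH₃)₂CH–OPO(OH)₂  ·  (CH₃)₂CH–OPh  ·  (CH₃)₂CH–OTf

With the same alkyl group throughout, only the leaving group differentiates the rates.
Leaving-group ability tracks the stability of the departed species; conjugate-acid pKₐ is the usual yardstick (lower pKₐ → better LG).
(CH₃)₂CH–N₂⁺ loses N₂: no meaningful conjugate acid; N₂ departs as an exceptionally stable neutral molecule
(CH₃)₂CH–OTf loses OTf⁻: pKₐ(CF₃SO₃H (triflic acid)) ≈ -14
(CH₃)₂CH–OMs loses OMs⁻: pKₐ(CH₃SO₃H (MsOH)) ≈ -1.9
(CH₃)₂CH–OPO(OH)₂ loses H₂PO₄⁻: pKₐ(H₃PO₄) ≈ 2.1
(CH₃)₂CH–OBz loses PhCOO⁻: pKₐ(C₆H₅COOH) ≈ 4.2
(CH₃)₂CH–OPh loses PhO⁻: pKₐ(C₆H₅OH (phenol)) ≈ 10

(CH₃)₂CH–N₂⁺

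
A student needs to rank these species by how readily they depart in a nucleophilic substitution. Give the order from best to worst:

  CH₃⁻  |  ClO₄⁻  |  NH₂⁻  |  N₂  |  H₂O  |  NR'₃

N₂ > ClO₄⁻ > H₂O > NR'₃ > NH₂⁻ > CH₃⁻

A good leaving group is a weak base: the lower the pKₐ of its conjugate acid, the more readily it departs.
N₂: no meaningful conjugate acid; N₂ departs as an exceptionally stable neutral molecule
ClO₄⁻: pKₐ(HClO₄) ≈ -10 — extremely weak base; rarely used for safety reasons
H₂O: pKₐ(H₃O⁺) ≈ -1.7 — neutral; leaves from a protonated alcohol (R–OH₂⁺)
NR'₃: pKₐ(R'₃NH⁺) ≈ 10.7
NH₂⁻: pKₐ(NH₃) ≈ 38 — extremely strong base; never a leaving group
CH₃⁻: pKₐ(CH₄) ≈ 48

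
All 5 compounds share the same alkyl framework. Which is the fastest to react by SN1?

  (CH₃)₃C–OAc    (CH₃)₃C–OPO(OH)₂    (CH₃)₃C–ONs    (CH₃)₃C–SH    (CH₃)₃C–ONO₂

(CH₃)₃C–ONs

Same R in every case — rank the leaving groups.
Leaving-group ability tracks the stability of the departed species; conjugate-acid pKₐ is the usual yardstick (lower pKₐ → better LG).
(CH₃)₃C–ONs loses ONs⁻: pKₐ(p-O₂NC₆H₄SO₃H) ≈ -3.5
(CH₃)₃C–ONO₂ loses NO₃⁻: pKₐ(HNO₃) ≈ -1.3
(CH₃)₃C–OPO(OH)₂ loses H₂PO₄⁻: pKₐ(H₃PO₄) ≈ 2.1
(CH₃)₃C–OAc loses AcO⁻: pKₐ(CH₃COOH) ≈ 4.8
(CH₃)₃C–SH loses HS⁻: pKₐ(H₂S) ≈ 7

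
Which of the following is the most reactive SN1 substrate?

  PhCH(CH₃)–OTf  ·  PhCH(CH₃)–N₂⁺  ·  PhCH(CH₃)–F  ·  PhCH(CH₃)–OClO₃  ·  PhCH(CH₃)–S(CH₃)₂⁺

The skeletons are identical, so relative rate is governed entirely by leaving-group ability.
Rank by basicity of the departing species: weakest base leaves most easily.
PhCH(CH₃)–N₂⁺ loses N₂: no meaningful conjugate acid; N₂ departs as an exceptionally stable neutral molecule
PhCH(CH₃)–OTf loses OTf⁻: pKₐ(CF₃SO₃H (triflic acid)) ≈ -14
PhCH(CH₃)–OClO₃ loses ClO₄⁻: pKₐ(HClO₄) ≈ -10
PhCH(CH₃)–S(CH₃)₂⁺ loses SR'₂: pKₐ(R'₂SH⁺) ≈ -7
PhCH(CH₃)–F loses F⁻: pKₐ(HF) ≈ 3.2

PhCH(CH₃)–N₂⁺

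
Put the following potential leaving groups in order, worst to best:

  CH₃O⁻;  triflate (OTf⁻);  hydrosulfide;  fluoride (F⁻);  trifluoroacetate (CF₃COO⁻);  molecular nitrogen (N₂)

CH₃O⁻ < hydrosulfide < fluoride (F⁻) < trifluoroacetate (CF₃COO⁻) < triflate (OTf⁻) < molecular nitrogen (N₂)

A good leaving group is a weak base: the lower the pKₐ of its conjugate acid, the more readily it departs.
molecular nitrogen (N₂): no meaningful conjugate acid; N₂ departs as an exceptionally stable neutral molecule
triflate (OTf⁻): pKₐ(CF₃SO₃H (triflic acid)) ≈ -14
trifluoroacetate (CF₃COO⁻): pKₐ(CF₃COOH) ≈ 0.2
fluoride (F⁻): pKₐ(HF) ≈ 3.2
hydrosulfide: pKₐ(H₂S) ≈ 7
CH₃O⁻: pKₐ(CH₃OH) ≈ 15.5
Listed from poorest to best leaving group as asked.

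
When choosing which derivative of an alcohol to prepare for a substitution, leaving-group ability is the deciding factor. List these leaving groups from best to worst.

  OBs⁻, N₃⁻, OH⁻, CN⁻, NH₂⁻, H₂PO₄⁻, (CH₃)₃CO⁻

OBs⁻: pKₐ(p-BrC₆H₄SO₃H) ≈ -2.8 — arenesulfonate with a p-bromo substituent
H₂PO₄⁻: pKₐ(H₃PO₄) ≈ 2.1 — moderate base; biological leaving group after further activation
N₃⁻: pKₐ(HN₃) ≈ 4.7 — linear, resonance-stabilised
CN⁻: pKₐ(HCN) ≈ 9.2 — sp carbon stabilises the charge somewhat, but still a poor LG
OH⁻: pKₐ(H₂O) ≈ 15.7
(CH₃)₃CO⁻: pKₐ(t-BuOH) ≈ 18
NH₂⁻: pKₐ(NH₃) ≈ 38 — extremely strong base; never a leaving group

OBs⁻ > H₂PO₄⁻ > N₃⁻ > CN⁻ > OH⁻ > (CH₃)₃CO⁻ > NH₂⁻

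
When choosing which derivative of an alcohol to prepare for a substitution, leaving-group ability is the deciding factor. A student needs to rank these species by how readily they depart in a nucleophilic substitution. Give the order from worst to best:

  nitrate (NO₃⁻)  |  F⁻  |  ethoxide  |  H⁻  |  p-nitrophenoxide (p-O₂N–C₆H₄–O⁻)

H⁻ < ethoxide < p-nitrophenoxide (p-O₂N–C₆H₄–O⁻) < F⁻ < nitrate (NO₃⁻)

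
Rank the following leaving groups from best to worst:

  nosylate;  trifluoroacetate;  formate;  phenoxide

nosylate > trifluoroacetate > formate > phenoxide

Leaving-group ability tracks the stability of the departed species; conjugate-acid pKₐ is the usual yardstick (lower pKₐ → better LG).
nosylate: pKₐ(p-O₂NC₆H₄SO₃H) ≈ -3.5 — p-nitro group further stabilises the sulfonate
trifluoroacetate: pKₐ(CF₃COOH) ≈ 0.2 — strongly electron-withdrawing CF₃ stabilises the carboxylate
formate: pKₐ(HCOOH) ≈ 3.8
phenoxide: pKₐ(C₆H₅OH (phenol)) ≈ 10 — resonance into the ring helps, but still a poor LG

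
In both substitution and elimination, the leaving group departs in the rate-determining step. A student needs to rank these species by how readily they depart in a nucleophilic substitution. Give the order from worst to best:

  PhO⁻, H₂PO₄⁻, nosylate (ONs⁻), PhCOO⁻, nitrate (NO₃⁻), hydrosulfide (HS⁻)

The more stable X⁻ (or X) is on its own — i.e. the weaker a base it is — the better a leaving group it makes.
nosylate (ONs⁻): pKₐ(p-O₂NC₆H₄SO₃H) ≈ -3.5
nitrate (NO₃⁻): pKₐ(HNO₃) ≈ -1.3
H₂PO₄⁻: pKₐ(H₃PO₄) ≈ 2.1
PhCOO⁻: pKₐ(C₆H₅COOH) ≈ 4.2
hydrosulfide (HS⁻): pKₐ(H₂S) ≈ 7
PhO⁻: pKₐ(C₆H₅OH (phenol)) ≈ 10
The question asks for worst first, so the sequence is read in increasing leaving-group ability.

PhO⁻ < hydrosulfide (HS⁻) < PhCOO⁻ < H₂PO₄⁻ < nitrate (NO₃⁻) < nosylate (ONs⁻)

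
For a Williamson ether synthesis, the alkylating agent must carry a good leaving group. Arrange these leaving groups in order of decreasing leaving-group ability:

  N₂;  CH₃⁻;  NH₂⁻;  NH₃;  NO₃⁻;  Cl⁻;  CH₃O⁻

A good leaving group is a weak base: the lower the pKₐ of its conjugate acid, the more readily it departs.
N₂: no meaningful conjugate acid; N₂ departs as an exceptionally stable neutral molecule
Cl⁻: pKₐ(HCl) ≈ -7
NO₃⁻: pKₐ(HNO₃) ≈ -1.3
NH₃: pKₐ(NH₄⁺) ≈ 9.2
CH₃O⁻: pKₐ(CH₃OH) ≈ 15.5
NH₂⁻: pKₐ(NH₃) ≈ 38
CH₃⁻: pKₐ(CH₄) ≈ 48

N₂ > Cl⁻ > NO₃⁻ > NH₃ > CH₃O⁻ > NH₂⁻ > CH₃⁻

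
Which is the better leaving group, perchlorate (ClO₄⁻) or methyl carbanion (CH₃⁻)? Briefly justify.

perchlorate (ClO₄⁻)

perchlorate (ClO₄⁻) is the better leaving group.
pKₐ(HClO₄) ≈ -10 versus pKₐ(CH₄) ≈ 48: perchlorate (ClO₄⁻) is the much weaker base.
Extremely weak base; rarely used for safety reasons.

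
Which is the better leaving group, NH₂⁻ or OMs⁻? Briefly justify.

OMs⁻

OMs⁻ is the better leaving group.
pKₐ(CH₃SO₃H (MsOH)) ≈ -1.9 versus pKₐ(NH₃) ≈ 38: OMs⁻ is the much weaker base.
Resonance-delocalised alkanesulfonate.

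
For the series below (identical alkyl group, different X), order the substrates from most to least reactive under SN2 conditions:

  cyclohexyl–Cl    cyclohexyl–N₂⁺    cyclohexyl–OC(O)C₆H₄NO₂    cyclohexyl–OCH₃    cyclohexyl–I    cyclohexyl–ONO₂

cyclohexyl–N₂⁺ > cyclohexyl–I > cyclohexyl–Cl > cyclohexyl–ONO₂ > cyclohexyl–OC(O)C₆H₄NO₂ > cyclohexyl–OCH₃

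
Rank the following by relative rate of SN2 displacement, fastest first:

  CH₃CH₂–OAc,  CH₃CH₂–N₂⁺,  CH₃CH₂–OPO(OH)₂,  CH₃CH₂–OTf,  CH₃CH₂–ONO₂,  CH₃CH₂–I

Same R in every case — rank the leaving groups.
A good leaving group is a weak base: the lower the pKₐ of its conjugate acid, the more readily it departs.
CH₃CH₂–N₂⁺ loses N₂: no meaningful conjugate acid; N₂ departs as an exceptionally stable neutral molecule
CH₃CH₂–OTf loses OTf⁻: pKₐ(CF₃SO₃H (triflic acid)) ≈ -14
CH₃CH₂–I loses I⁻: pKₐ(HI) ≈ -10
CH₃CH₂–ONO₂ loses NO₃⁻: pKₐ(HNO₃) ≈ -1.3
CH₃CH₂–OPO(OH)₂ loses H₂PO₄⁻: pKₐ(H₃PO₄) ≈ 2.1
CH₃CH₂–OAc loses AcO⁻: pKₐ(CH₃COOH) ≈ 4.8

CH₃CH₂–N₂⁺ > CH₃CH₂–OTf > CH₃CH₂–I > CH₃CH₂–ONO₂ > CH₃CH₂–OPO(OH)₂ > CH₃CH₂–OAc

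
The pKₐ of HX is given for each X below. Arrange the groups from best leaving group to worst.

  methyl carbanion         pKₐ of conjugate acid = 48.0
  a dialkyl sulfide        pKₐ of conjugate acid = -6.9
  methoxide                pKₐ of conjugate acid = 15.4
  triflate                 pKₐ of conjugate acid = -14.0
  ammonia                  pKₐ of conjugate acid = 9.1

triflate > a dialkyl sulfide > ammonia > methoxide > methyl carbanion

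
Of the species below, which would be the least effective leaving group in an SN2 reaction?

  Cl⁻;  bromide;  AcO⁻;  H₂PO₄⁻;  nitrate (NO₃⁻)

AcO⁻

bromide: pKₐ(HBr) ≈ -9
Cl⁻: pKₐ(HCl) ≈ -7
nitrate (NO₃⁻): pKₐ(HNO₃) ≈ -1.3
H₂PO₄⁻: pKₐ(H₃PO₄) ≈ 2.1
AcO⁻: pKₐ(CH₃COOH) ≈ 4.8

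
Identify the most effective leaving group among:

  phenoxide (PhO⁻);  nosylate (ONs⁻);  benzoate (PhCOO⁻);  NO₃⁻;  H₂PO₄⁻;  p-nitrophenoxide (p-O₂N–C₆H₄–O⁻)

nosylate (ONs⁻)

Leaving-group ability tracks the stability of the departed species; conjugate-acid pKₐ is the usual yardstick (lower pKₐ → better LG).
nosylate (ONs⁻): pKₐ(p-O₂NC₆H₄SO₃H) ≈ -3.5
NO₃⁻: pKₐ(HNO₃) ≈ -1.3
H₂PO₄⁻: pKₐ(H₃PO₄) ≈ 2.1
benzoate (PhCOO⁻): pKₐ(C₆H₅COOH) ≈ 4.2
p-nitrophenoxide (p-O₂N–C₆H₄–O⁻): pKₐ(p-nitrophenol) ≈ 7.2
phenoxide (PhO⁻): pKₐ(C₆H₅OH (phenol)) ≈ 10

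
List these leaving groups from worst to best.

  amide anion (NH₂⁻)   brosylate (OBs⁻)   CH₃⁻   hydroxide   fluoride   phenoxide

The more stable X⁻ (or X) is on its own — i.e. the weaker a base it is — the better a leaving group it makes.
brosylate (OBs⁻): pKₐ(p-BrC₆H₄SO₃H) ≈ -2.8
fluoride: pKₐ(HF) ≈ 3.2 — small and strongly basic; the poor halide leaving group
phenoxide: pKₐ(C₆H₅OH (phenol)) ≈ 10
hydroxide: pKₐ(H₂O) ≈ 15.7 — strong base; essentially never leaves without prior activation
amide anion (NH₂⁻): pKₐ(NH₃) ≈ 38
CH₃⁻: pKₐ(CH₄) ≈ 48
Reversing gives the worst-to-best order requested.

CH₃⁻ < amide anion (NH₂⁻) < hydroxide < phenoxide < fluoride < brosylate (OBs⁻)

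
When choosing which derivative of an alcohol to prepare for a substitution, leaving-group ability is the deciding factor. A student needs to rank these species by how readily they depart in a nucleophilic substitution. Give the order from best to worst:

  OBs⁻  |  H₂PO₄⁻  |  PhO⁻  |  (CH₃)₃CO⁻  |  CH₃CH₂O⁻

OBs⁻ > H₂PO₄⁻ > PhO⁻ > CH₃CH₂O⁻ > (CH₃)₃CO⁻

Rank by basicity of the departing species: weakest base leaves most easily.
OBs⁻: pKₐ(p-BrC₆H₄SO₃H) ≈ -2.8
H₂PO₄⁻: pKₐ(H₃PO₄) ≈ 2.1
PhO⁻: pKₐ(C₆H₅OH (phenol)) ≈ 10
CH₃CH₂O⁻: pKₐ(CH₃CH₂OH) ≈ 16
(CH₃)₃CO⁻: pKₐ(t-BuOH) ≈ 18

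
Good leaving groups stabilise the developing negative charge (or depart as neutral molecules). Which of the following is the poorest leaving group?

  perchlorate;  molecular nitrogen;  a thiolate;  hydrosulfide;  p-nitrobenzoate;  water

A good leaving group is a weak base: the lower the pKₐ of its conjugate acid, the more readily it departs.
molecular nitrogen: no meaningful conjugate acid; N₂ departs as an exceptionally stable neutral molecule
perchlorate: pKₐ(HClO₄) ≈ -10
water: pKₐ(H₃O⁺) ≈ -1.7
p-nitrobenzoate: pKₐ(p-nitrobenzoic acid) ≈ 3.4
hydrosulfide: pKₐ(H₂S) ≈ 7
a thiolate: pKₐ(RSH (a thiol)) ≈ 10.5

a thiolate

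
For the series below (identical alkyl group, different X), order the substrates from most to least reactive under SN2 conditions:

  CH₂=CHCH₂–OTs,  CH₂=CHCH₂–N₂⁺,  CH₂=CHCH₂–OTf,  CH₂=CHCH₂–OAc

CH₂=CHCH₂–N₂⁺ > CH₂=CHCH₂–OTf > CH₂=CHCH₂–OTs > CH₂=CHCH₂–OAc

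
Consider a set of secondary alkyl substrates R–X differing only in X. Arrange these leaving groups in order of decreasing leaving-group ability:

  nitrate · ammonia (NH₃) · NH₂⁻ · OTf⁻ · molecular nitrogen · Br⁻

The more stable X⁻ (or X) is on its own — i.e. the weaker a base it is — the better a leaving group it makes.
molecular nitrogen: no meaningful conjugate acid; N₂ departs as an exceptionally stable neutral molecule
OTf⁻: pKₐ(CF₃SO₃H (triflic acid)) ≈ -14 — charge spread over three oxygens and a CF₃ group; the premier leaving group in synthesis
Br⁻: pKₐ(HBr) ≈ -9 — weak base; good leaving group
nitrate: pKₐ(HNO₃) ≈ -1.3 — resonance-delocalised over three oxygens
ammonia (NH₃): pKₐ(NH₄⁺) ≈ 9.2 — neutral but moderately basic; leaves from R–NH₃⁺
NH₂⁻: pKₐ(NH₃) ≈ 38

molecular nitrogen > OTf⁻ > Br⁻ > nitrate > ammonia (NH₃) > NH₂⁻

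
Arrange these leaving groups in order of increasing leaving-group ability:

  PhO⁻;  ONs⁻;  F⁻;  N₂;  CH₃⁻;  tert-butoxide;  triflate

Leaving-group ability tracks the stability of the departed species; conjugate-acid pKₐ is the usual yardstick (lower pKₐ → better LG).
N₂: no meaningful conjugate acid; N₂ departs as an exceptionally stable neutral molecule
triflate: pKₐ(CF₃SO₃H (triflic acid)) ≈ -14
ONs⁻: pKₐ(p-O₂NC₆H₄SO₃H) ≈ -3.5
F⁻: pKₐ(HF) ≈ 3.2
PhO⁻: pKₐ(C₆H₅OH (phenol)) ≈ 10
tert-butoxide: pKₐ(t-BuOH) ≈ 18
CH₃⁻: pKₐ(CH₄) ≈ 48
Listed from poorest to best leaving group as asked.

CH₃⁻ < tert-butoxide < PhO⁻ < F⁻ < ONs⁻ < triflate < N₂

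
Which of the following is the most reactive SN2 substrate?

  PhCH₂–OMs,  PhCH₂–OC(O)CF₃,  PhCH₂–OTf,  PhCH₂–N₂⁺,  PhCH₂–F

The skeletons are identical, so relative rate is governed entirely by leaving-group ability.
The more stable X⁻ (or X) is on its own — i.e. the weaker a base it is — the better a leaving group it makes.
PhCH₂–N₂⁺ loses N₂: no meaningful conjugate acid; N₂ departs as an exceptionally stable neutral molecule
PhCH₂–OTf loses OTf⁻: pKₐ(CF₃SO₃H (triflic acid)) ≈ -14
PhCH₂–OMs loses OMs⁻: pKₐ(CH₃SO₃H (MsOH)) ≈ -1.9
PhCH₂–OC(O)CF₃ loses CF₃COO⁻: pKₐ(CF₃COOH) ≈ 0.2
PhCH₂–F loses F⁻: pKₐ(HF) ≈ 3.2

PhCH₂–N₂⁺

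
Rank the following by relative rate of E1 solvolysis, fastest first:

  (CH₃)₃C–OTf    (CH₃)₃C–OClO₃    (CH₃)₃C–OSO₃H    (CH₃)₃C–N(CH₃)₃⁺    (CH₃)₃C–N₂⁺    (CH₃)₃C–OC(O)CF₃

(CH₃)₃C–N₂⁺ > (CH₃)₃C–OTf > (CH₃)₃C–OClO₃ > (CH₃)₃C–OSO₃H > (CH₃)₃C–OC(O)CF₃ > (CH₃)₃C–N(CH₃)₃⁺

Identical carbon frameworks mean the comparison reduces to leaving-group quality.
A good leaving group is a weak base: the lower the pKₐ of its conjugate acid, the more readily it departs.
(CH₃)₃C–N₂⁺ loses N₂: no meaningful conjugate acid; N₂ departs as an exceptionally stable neutral molecule
(CH₃)₃C–OTf loses OTf⁻: pKₐ(CF₃SO₃H (triflic acid)) ≈ -14
(CH₃)₃C–OClO₃ loses ClO₄⁻: pKₐ(HClO₄) ≈ -10
(CH₃)₃C–OSO₃H loses HSO₄⁻: pKₐ(H₂SO₄) ≈ -3
(CH₃)₃C–OC(O)CF₃ loses CF₃COO⁻: pKₐ(CF₃COOH) ≈ 0.2
(CH₃)₃C–N(CH₃)₃⁺ loses NR'₃: pKₐ(R'₃NH⁺) ≈ 10.7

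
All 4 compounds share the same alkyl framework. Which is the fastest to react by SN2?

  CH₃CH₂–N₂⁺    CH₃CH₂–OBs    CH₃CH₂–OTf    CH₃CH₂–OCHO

CH₃CH₂–N₂⁺

The skeletons are identical, so relative rate is governed entirely by leaving-group ability.
Leaving-group ability tracks the stability of the departed species; conjugate-acid pKₐ is the usual yardstick (lower pKₐ → better LG).
CH₃CH₂–N₂⁺ loses N₂: no meaningful conjugate acid; N₂ departs as an exceptionally stable neutral molecule
CH₃CH₂–OTf loses OTf⁻: pKₐ(CF₃SO₃H (triflic acid)) ≈ -14
CH₃CH₂–OBs loses OBs⁻: pKₐ(p-BrC₆H₄SO₃H) ≈ -2.8
CH₃CH₂–OCHO loses HCOO⁻: pKₐ(HCOOH) ≈ 3.8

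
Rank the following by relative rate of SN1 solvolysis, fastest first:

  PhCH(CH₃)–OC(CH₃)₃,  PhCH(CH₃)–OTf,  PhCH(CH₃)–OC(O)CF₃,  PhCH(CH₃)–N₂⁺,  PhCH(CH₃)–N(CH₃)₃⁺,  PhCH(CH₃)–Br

PhCH(CH₃)–N₂⁺ > PhCH(CH₃)–OTf > PhCH(CH₃)–Br > PhCH(CH₃)–OC(O)CF₃ > PhCH(CH₃)–N(CH₃)₃⁺ > PhCH(CH₃)–OC(CH₃)₃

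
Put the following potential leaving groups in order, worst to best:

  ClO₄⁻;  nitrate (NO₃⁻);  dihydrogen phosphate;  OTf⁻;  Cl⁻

OTf⁻: pKₐ(CF₃SO₃H (triflic acid)) ≈ -14
ClO₄⁻: pKₐ(HClO₄) ≈ -10
Cl⁻: pKₐ(HCl) ≈ -7
nitrate (NO₃⁻): pKₐ(HNO₃) ≈ -1.3
dihydrogen phosphate: pKₐ(H₃PO₄) ≈ 2.1
The question asks for worst first, so the sequence is read in increasing leaving-group ability.

dihydrogen phosphate < nitrate (NO₃⁻) < Cl⁻ < ClO₄⁻ < OTf⁻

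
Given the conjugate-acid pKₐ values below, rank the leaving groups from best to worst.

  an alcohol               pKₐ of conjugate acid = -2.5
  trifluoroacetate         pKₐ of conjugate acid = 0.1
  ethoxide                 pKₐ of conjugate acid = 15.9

Lower conjugate-acid pKₐ ⇒ weaker base ⇒ better leaving group.
Sorting by the given values: an alcohol (-2.5), trifluoroacetate (0.1), ethoxide (15.9).

an alcohol > trifluoroacetate > ethoxide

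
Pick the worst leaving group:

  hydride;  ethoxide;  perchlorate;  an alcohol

Leaving-group ability tracks the stability of the departed species; conjugate-acid pKₐ is the usual yardstick (lower pKₐ → better LG).
perchlorate: pKₐ(HClO₄) ≈ -10
an alcohol: pKₐ(R'OH₂⁺) ≈ -2.4
ethoxide: pKₐ(CH₃CH₂OH) ≈ 16
hydride: pKₐ(H₂) ≈ 36

hydride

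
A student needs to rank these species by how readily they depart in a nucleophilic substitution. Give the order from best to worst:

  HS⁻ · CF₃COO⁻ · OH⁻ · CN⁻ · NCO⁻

CF₃COO⁻: pKₐ(CF₃COOH) ≈ 0.2 — strongly electron-withdrawing CF₃ stabilises the carboxylate
NCO⁻: pKₐ(HOCN) ≈ 3.5
HS⁻: pKₐ(H₂S) ≈ 7 — larger and more polarisable than the oxygen analogue
CN⁻: pKₐ(HCN) ≈ 9.2
OH⁻: pKₐ(H₂O) ≈ 15.7 — strong base; essentially never leaves without prior activation

CF₃COO⁻ > NCO⁻ > HS⁻ > CN⁻ > OH⁻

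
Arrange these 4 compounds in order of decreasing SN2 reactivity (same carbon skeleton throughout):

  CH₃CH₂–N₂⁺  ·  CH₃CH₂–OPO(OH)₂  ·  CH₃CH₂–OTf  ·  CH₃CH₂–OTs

Same R in every case — rank the leaving groups.
The more stable X⁻ (or X) is on its own — i.e. the weaker a base it is — the better a leaving group it makes.
CH₃CH₂–N₂⁺ loses N₂: no meaningful conjugate acid; N₂ departs as an exceptionally stable neutral molecule
CH₃CH₂–OTf loses OTf⁻: pKₐ(CF₃SO₃H (triflic acid)) ≈ -14
CH₃CH₂–OTs loses OTs⁻: pKₐ(p-CH₃C₆H₄SO₃H (TsOH)) ≈ -2.8
CH₃CH₂–OPO(OH)₂ loses H₂PO₄⁻: pKₐ(H₃PO₄) ≈ 2.1

CH₃CH₂–N₂⁺ > CH₃CH₂–OTf > CH₃CH₂–OTs > CH₃CH₂–OPO(OH)₂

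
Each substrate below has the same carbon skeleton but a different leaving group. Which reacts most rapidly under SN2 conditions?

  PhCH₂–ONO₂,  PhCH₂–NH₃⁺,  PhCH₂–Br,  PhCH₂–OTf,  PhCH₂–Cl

PhCH₂–OTf

Identical carbon frameworks mean the comparison reduces to leaving-group quality.
Leaving-group ability tracks the stability of the departed species; conjugate-acid pKₐ is the usual yardstick (lower pKₐ → better LG).
PhCH₂–OTf loses OTf⁻: pKₐ(CF₃SO₃H (triflic acid)) ≈ -14
PhCH₂–Br loses Br⁻: pKₐ(HBr) ≈ -9
PhCH₂–Cl loses Cl⁻: pKₐ(HCl) ≈ -7
PhCH₂–ONO₂ loses NO₃⁻: pKₐ(HNO₃) ≈ -1.3
PhCH₂–NH₃⁺ loses NH₃: pKₐ(NH₄⁺) ≈ 9.2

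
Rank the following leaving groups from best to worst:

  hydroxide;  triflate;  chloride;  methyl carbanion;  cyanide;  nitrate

Rank by basicity of the departing species: weakest base leaves most easily.
triflate: pKₐ(CF₃SO₃H (triflic acid)) ≈ -14
chloride: pKₐ(HCl) ≈ -7
nitrate: pKₐ(HNO₃) ≈ -1.3
cyanide: pKₐ(HCN) ≈ 9.2
hydroxide: pKₐ(H₂O) ≈ 15.7
methyl carbanion: pKₐ(CH₄) ≈ 48

triflate > chloride > nitrate > cyanide > hydroxide > methyl carbanion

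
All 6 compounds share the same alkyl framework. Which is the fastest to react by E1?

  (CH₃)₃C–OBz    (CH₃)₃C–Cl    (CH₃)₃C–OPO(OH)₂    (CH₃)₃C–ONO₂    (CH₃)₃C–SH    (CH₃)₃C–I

(CH₃)₃C–I

With the same alkyl group throughout, only the leaving group differentiates the rates.
A good leaving group is a weak base: the lower the pKₐ of its conjugate acid, the more readily it departs.
(CH₃)₃C–I loses I⁻: pKₐ(HI) ≈ -10
(CH₃)₃C–Cl loses Cl⁻: pKₐ(HCl) ≈ -7
(CH₃)₃C–ONO₂ loses NO₃⁻: pKₐ(HNO₃) ≈ -1.3
(CH₃)₃C–OPO(OH)₂ loses H₂PO₄⁻: pKₐ(H₃PO₄) ≈ 2.1
(CH₃)₃C–OBz loses PhCOO⁻: pKₐ(C₆H₅COOH) ≈ 4.2
(CH₃)₃C–SH loses HS⁻: pKₐ(H₂S) ≈ 7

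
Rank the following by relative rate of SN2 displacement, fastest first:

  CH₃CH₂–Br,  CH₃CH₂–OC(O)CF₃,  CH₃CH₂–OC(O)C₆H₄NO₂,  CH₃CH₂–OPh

Same R in every case — rank the leaving groups.
Leaving-group ability tracks the stability of the departed species; conjugate-acid pKₐ is the usual yardstick (lower pKₐ → better LG).
CH₃CH₂–Br loses Br⁻: pKₐ(HBr) ≈ -9
CH₃CH₂–OC(O)CF₃ loses CF₃COO⁻: pKₐ(CF₃COOH) ≈ 0.2
CH₃CH₂–OC(O)C₆H₄NO₂ loses p-O₂N–C₆H₄–COO⁻: pKₐ(p-nitrobenzoic acid) ≈ 3.4
CH₃CH₂–OPh loses PhO⁻: pKₐ(C₆H₅OH (phenol)) ≈ 10

CH₃CH₂–Br > CH₃CH₂–OC(O)CF₃ > CH₃CH₂–OC(O)C₆H₄NO₂ > CH₃CH₂–OPh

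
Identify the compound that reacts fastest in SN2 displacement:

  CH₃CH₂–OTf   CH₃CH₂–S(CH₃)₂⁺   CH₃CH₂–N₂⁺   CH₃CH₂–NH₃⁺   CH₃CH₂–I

The skeletons are identical, so relative rate is governed entirely by leaving-group ability.
The more stable X⁻ (or X) is on its own — i.e. the weaker a base it is — the better a leaving group it makes.
CH₃CH₂–N₂⁺ loses N₂: no meaningful conjugate acid; N₂ departs as an exceptionally stable neutral molecule
CH₃CH₂–OTf loses OTf⁻: pKₐ(CF₃SO₃H (triflic acid)) ≈ -14
CH₃CH₂–I loses I⁻: pKₐ(HI) ≈ -10
CH₃CH₂–S(CH₃)₂⁺ loses SR'₂: pKₐ(R'₂SH⁺) ≈ -7
CH₃CH₂–NH₃⁺ loses NH₃: pKₐ(NH₄⁺) ≈ 9.2

CH₃CH₂–N₂⁺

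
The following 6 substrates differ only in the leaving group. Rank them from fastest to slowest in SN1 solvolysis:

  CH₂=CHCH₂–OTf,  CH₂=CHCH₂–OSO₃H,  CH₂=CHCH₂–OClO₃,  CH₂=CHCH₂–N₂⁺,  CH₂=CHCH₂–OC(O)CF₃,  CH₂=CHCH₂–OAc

CH₂=CHCH₂–N₂⁺ > CH₂=CHCH₂–OTf > CH₂=CHCH₂–OClO₃ > CH₂=CHCH₂–OSO₃H > CH₂=CHCH₂–OC(O)CF₃ > CH₂=CHCH₂–OAc

The skeletons are identical, so relative rate is governed entirely by leaving-group ability.
A good leaving group is a weak base: the lower the pKₐ of its conjugate acid, the more readily it departs.
CH₂=CHCH₂–N₂⁺ loses N₂: no meaningful conjugate acid; N₂ departs as an exceptionally stable neutral molecule
CH₂=CHCH₂–OTf loses OTf⁻: pKₐ(CF₃SO₃H (triflic acid)) ≈ -14
CH₂=CHCH₂–OClO₃ loses ClO₄⁻: pKₐ(HClO₄) ≈ -10
CH₂=CHCH₂–OSO₃H loses HSO₄⁻: pKₐ(H₂SO₄) ≈ -3
CH₂=CHCH₂–OC(O)CF₃ loses CF₃COO⁻: pKₐ(CF₃COOH) ≈ 0.2
CH₂=CHCH₂–OAc loses AcO⁻: pKₐ(CH₃COOH) ≈ 4.8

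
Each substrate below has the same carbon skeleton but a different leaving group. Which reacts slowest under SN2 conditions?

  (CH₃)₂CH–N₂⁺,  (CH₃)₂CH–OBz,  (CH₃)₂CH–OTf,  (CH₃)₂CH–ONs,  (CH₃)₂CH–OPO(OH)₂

(CH₃)₂CH–OBz

Identical carbon frameworks mean the comparison reduces to leaving-group quality.
A good leaving group is a weak base: the lower the pKₐ of its conjugate acid, the more readily it departs.
(CH₃)₂CH–N₂⁺ loses N₂: no meaningful conjugate acid; N₂ departs as an exceptionally stable neutral molecule
(CH₃)₂CH–OTf loses OTf⁻: pKₐ(CF₃SO₃H (triflic acid)) ≈ -14
(CH₃)₂CH–ONs loses ONs⁻: pKₐ(p-O₂NC₆H₄SO₃H) ≈ -3.5
(CH₃)₂CH–OPO(OH)₂ loses H₂PO₄⁻: pKₐ(H₃PO₄) ≈ 2.1
(CH₃)₂CH–OBz loses PhCOO⁻: pKₐ(C₆H₅COOH) ≈ 4.2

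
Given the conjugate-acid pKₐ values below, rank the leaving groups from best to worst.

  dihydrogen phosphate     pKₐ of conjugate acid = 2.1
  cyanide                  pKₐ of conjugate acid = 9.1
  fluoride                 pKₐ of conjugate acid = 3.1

dihydrogen phosphate > fluoride > cyanide

Lower conjugate-acid pKₐ ⇒ weaker base ⇒ better leaving group.
Sorting by the given values: dihydrogen phosphate (2.1), fluoride (3.1), cyanide (9.1).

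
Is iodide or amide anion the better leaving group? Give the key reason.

iodide is the better leaving group.
pKₐ(HI) ≈ -10 versus pKₐ(NH₃) ≈ 38: iodide is the much weaker base.
Large, highly polarisable; very weak base.

iodide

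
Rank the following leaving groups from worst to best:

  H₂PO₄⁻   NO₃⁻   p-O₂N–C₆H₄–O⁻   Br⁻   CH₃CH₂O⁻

Br⁻: pKₐ(HBr) ≈ -9 — weak base; good leaving group
NO₃⁻: pKₐ(HNO₃) ≈ -1.3
H₂PO₄⁻: pKₐ(H₃PO₄) ≈ 2.1
p-O₂N–C₆H₄–O⁻: pKₐ(p-nitrophenol) ≈ 7.2 — nitro group delocalises the charge; the classic chromogenic LG
CH₃CH₂O⁻: pKₐ(CH₃CH₂OH) ≈ 16 — strong base; alkoxides do not leave unassisted
The question asks for worst first, so the sequence is read in increasing leaving-group ability.

CH₃CH₂O⁻ < p-O₂N–C₆H₄–O⁻ < H₂PO₄⁻ < NO₃⁻ < Br⁻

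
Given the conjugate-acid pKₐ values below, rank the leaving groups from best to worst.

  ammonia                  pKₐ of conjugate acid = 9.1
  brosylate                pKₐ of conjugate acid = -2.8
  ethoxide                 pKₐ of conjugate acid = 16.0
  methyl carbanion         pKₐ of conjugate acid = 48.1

brosylate > ammonia > ethoxide > methyl carbanion

Lower conjugate-acid pKₐ ⇒ weaker base ⇒ better leaving group.
Sorting by the given values: brosylate (-2.8), ammonia (9.1), ethoxide (16.0), methyl carbanion (48.1).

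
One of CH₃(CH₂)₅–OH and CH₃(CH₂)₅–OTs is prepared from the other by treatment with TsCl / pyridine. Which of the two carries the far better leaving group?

From CH₃(CH₂)₅–OH the departing group would be OH⁻ (pKₐ(H₂O) ≈ 15.7). Strong base; essentially never leaves without prior activation.
From CH₃(CH₂)₅–OTs the leaving group is OTs⁻ (pKₐ(p-CH₃C₆H₄SO₃H (TsOH)) ≈ -2.8). Resonance-delocalised arenesulfonate.
Treatment with TsCl / pyridine works by converting the hydroxyl into a tosylate, making CH₃(CH₂)₅–OTs enormously more reactive.

CH₃(CH₂)₅–OTs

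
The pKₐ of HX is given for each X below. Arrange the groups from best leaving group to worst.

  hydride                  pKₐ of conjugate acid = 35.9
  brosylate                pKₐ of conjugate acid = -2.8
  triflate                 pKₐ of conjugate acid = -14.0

triflate > brosylate > hydride

Lower conjugate-acid pKₐ ⇒ weaker base ⇒ better leaving group.
Sorting by the given values: triflate (-14.0), brosylate (-2.8), hydride (35.9).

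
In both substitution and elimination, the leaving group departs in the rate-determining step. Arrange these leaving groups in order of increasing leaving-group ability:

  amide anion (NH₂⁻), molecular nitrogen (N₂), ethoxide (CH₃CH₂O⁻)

Rank by basicity of the departing species: weakest base leaves most easily.
molecular nitrogen (N₂): no meaningful conjugate acid; N₂ departs as an exceptionally stable neutral molecule
ethoxide (CH₃CH₂O⁻): pKₐ(CH₃CH₂OH) ≈ 16
amide anion (NH₂⁻): pKₐ(NH₃) ≈ 38 — extremely strong base; never a leaving group
Listed from poorest to best leaving group as asked.

amide anion (NH₂⁻) < ethoxide (CH₃CH₂O⁻) < molecular nitrogen (N₂)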